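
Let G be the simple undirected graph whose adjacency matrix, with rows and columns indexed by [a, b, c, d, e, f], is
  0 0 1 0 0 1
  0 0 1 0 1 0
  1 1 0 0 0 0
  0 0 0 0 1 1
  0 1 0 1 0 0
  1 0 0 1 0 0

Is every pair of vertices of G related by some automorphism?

Every vertex has degree 2 and the graph is connected, so G is the 6-cycle C_6. C_6 has 6 rotations and 6 reflections, so Aut(C_6) ≅ D_6 of order 12. This group acts transitively on the 6 vertices.

Yes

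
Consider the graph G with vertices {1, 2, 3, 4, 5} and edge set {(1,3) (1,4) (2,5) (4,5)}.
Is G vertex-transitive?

Automorphisms preserve degree, but G has vertices of degree 1 and vertices of degree 2; no automorphism maps one to the other, so G is not vertex-transitive.

No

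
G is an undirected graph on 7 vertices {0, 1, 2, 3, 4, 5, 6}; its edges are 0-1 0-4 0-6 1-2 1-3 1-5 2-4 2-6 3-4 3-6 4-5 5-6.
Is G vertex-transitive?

No

Automorphisms preserve degree, but G has vertices of degree 3 and vertices of degree 4; no automorphism maps one to the other, so G is not vertex-transitive.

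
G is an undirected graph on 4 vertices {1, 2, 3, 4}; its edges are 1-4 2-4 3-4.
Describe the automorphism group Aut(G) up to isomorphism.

Vertex 4 has degree 3 and every other vertex has degree 1, so G is the star K_{1,3} with centre 4. The 3 leaves are pairwise interchangeable while the centre is fixed, giving Aut(G) = S_3.

the symmetric group on 3 letters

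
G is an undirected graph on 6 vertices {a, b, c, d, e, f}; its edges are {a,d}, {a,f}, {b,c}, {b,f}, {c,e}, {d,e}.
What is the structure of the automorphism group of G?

the dihedral group of order 12

Every vertex has degree 2 and the graph is connected, so G is the 6-cycle C_6. The automorphisms of the 6-cycle are exactly the symmetries of a regular 6-gon: the dihedral group D_6, |D_6| = 12.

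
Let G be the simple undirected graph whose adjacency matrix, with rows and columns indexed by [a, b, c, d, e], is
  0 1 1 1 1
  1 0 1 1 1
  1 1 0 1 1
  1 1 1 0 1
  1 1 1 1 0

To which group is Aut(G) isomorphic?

All 5 vertices are pairwise adjacent: G = K_5. Any permutation of the 5 vertices preserves K_5, so Aut(K_5) = S_5 of order 5! = 120.

the symmetric group on 5 letters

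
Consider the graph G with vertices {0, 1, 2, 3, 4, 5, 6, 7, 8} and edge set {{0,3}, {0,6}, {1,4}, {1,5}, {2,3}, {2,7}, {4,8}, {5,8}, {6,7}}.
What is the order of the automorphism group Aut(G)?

G has two connected components, {0, 2, 3, 6, 7} and {1, 4, 5, 8}; each is 2-regular, so G = C_5 ⊔ C_4. No automorphism exchanges components of different sizes, hence Aut(G) is the direct product D_4 × D_5, order 80.

80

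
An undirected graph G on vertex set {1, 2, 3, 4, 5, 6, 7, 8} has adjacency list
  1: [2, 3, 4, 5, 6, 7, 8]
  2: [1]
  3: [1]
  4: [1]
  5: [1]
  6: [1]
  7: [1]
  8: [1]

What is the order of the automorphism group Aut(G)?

5040

Vertex 1 has degree 7 and every other vertex has degree 1, so G is the star K_{1,7} with centre 1. The 7 leaves are pairwise interchangeable while the centre is fixed, giving Aut(G) = S_7.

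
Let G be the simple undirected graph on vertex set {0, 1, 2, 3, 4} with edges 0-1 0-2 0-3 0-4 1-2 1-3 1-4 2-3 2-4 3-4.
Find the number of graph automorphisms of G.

120

Every vertex has degree 4, so G is the complete graph K_5. Every bijection on the vertex set is an automorphism of K_5; hence Aut(K_5) ≅ S_5, order 120.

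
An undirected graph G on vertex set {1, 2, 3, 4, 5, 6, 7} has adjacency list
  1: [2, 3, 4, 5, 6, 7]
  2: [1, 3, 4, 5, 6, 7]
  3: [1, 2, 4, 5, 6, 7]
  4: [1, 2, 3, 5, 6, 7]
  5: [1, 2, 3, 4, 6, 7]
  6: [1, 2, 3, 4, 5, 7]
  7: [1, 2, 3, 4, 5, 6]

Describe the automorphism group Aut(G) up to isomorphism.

S_7

Every vertex has degree 6, so G is the complete graph K_7. Any permutation of the 7 vertices preserves K_7, so Aut(K_7) = S_7 of order 7! = 5040.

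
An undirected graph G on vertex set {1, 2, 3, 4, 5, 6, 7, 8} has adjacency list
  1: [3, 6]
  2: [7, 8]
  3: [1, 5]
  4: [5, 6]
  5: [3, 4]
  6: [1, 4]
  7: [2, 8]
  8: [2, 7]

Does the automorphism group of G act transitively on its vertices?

G has two connected components, {1, 3, 4, 5, 6} and {2, 7, 8}; each is 2-regular, so G = C_5 ⊔ C_3. The orbit of 1 under Aut(G) is {1, 3, 4, 5, 6}, which does not contain 2, so G is not vertex-transitive.

No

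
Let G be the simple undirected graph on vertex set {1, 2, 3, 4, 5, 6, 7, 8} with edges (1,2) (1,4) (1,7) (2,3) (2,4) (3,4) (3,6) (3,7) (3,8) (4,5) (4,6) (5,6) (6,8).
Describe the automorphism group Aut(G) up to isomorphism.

1

The degree sequence is [3, 3, 5, 5, 2, 4, 2, 2]. Checking the degree-preserving permutations of the vertex set shows that none except the identity preserves every edge, so Aut(G) is trivial.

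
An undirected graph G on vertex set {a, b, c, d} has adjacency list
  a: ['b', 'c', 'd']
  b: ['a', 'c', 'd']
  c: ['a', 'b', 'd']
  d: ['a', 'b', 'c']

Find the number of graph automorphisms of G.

Every vertex has degree 3, so G is the complete graph K_4. Any permutation of the 4 vertices preserves K_4, so Aut(K_4) = S_4 of order 4! = 24.

24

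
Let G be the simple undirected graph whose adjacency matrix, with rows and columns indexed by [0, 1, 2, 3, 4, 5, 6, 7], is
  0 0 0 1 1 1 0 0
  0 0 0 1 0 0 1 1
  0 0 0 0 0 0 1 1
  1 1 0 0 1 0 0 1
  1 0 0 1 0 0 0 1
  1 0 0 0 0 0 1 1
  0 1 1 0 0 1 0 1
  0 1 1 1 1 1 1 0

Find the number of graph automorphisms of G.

1

The degree sequence is [3, 3, 2, 4, 3, 3, 4, 6]. Checking the degree-preserving permutations of the vertex set shows that none except the identity preserves every edge, so Aut(G) is trivial.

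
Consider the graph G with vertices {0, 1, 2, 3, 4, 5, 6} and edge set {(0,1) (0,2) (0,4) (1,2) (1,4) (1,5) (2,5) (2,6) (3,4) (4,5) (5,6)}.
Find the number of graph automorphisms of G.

Degrees alone do not determine every vertex (e.g. 1 and 2 both have degree 4), but their neighbour-degree multisets differ: N(1) has degrees [3, 4, 4, 4] while N(2) has degrees [2, 3, 4, 4]. Repeating this refinement separates all vertices, so the only automorphism is the identity.

1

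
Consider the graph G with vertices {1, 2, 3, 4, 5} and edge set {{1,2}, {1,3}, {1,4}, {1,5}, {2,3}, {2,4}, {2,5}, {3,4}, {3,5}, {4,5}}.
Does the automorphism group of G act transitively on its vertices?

Yes

Every vertex has degree 4, so G is the complete graph K_5. Any permutation of the 5 vertices preserves K_5, so Aut(K_5) = S_5 of order 5! = 120. Under this action every vertex can be carried to every other, so G is vertex-transitive.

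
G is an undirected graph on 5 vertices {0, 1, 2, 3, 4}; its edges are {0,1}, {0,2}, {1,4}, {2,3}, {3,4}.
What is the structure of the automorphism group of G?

D_5

Every vertex has degree 2 and the graph is connected, so G is the 5-cycle C_5. The automorphisms of the 5-cycle are exactly the symmetries of a regular 5-gon: the dihedral group D_5, |D_5| = 10.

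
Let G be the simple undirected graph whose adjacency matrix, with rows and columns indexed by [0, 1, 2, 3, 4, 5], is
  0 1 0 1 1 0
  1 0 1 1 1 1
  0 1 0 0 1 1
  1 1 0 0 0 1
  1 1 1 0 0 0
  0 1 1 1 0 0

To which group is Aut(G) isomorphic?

Vertex 1 is the unique vertex of degree 5; the remaining 5 vertices each have degree 3 and induce a cycle, so G is the wheel on 6 vertices with hub 1. With the hub fixed, the remaining symmetry is that of the rim cycle C_5, giving the dihedral group D_5.

D_5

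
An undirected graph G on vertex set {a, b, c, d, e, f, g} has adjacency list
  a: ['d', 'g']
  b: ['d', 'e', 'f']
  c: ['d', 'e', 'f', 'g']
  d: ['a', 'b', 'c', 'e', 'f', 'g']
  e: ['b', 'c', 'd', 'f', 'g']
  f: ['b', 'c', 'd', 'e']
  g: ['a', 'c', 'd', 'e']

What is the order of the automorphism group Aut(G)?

Degrees alone do not determine every vertex (e.g. c and f both have degree 4), but their neighbour-degree multisets differ: N(c) has degrees [4, 4, 5, 6] while N(f) has degrees [3, 4, 5, 6]. Repeating this refinement separates all vertices, so the only automorphism is the identity.

1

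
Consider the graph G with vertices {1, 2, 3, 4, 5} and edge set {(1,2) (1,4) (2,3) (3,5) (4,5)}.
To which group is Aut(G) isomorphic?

G is 2-regular and connected on 5 vertices, i.e. the cycle C_5. The automorphisms of the 5-cycle are exactly the symmetries of a regular 5-gon: the dihedral group D_5, |D_5| = 10.

D_5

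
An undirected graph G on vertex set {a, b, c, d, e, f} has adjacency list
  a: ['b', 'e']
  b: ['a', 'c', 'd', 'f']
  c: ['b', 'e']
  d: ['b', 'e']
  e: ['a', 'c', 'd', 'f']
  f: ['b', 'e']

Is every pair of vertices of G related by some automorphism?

Automorphisms preserve degree, but G has vertices of degree 2 and vertices of degree 4; no automorphism maps one to the other, so G is not vertex-transitive.

No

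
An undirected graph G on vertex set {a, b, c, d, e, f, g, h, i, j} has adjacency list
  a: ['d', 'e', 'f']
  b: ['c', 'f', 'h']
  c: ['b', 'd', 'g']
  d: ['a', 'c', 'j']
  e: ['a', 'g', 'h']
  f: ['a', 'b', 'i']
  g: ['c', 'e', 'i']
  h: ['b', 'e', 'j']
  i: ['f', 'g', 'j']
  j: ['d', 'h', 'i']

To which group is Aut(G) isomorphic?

S_5

G is 3-regular on 10 vertices with no triangles and no 4-cycles (girth 5): this is the Petersen graph. Viewing the Petersen graph as the Kneser graph K(5,2) — vertices are 2-subsets of {1,…,5}, edges join disjoint pairs — its automorphisms are exactly the permutations of the 5-element set, so Aut ≅ S_5 of order 120.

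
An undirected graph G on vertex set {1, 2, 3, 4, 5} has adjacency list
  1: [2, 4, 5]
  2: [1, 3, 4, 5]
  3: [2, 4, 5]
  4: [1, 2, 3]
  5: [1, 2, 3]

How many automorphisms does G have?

Vertex 2 is the unique vertex of degree 4; the remaining 4 vertices each have degree 3 and induce a cycle, so G is the wheel on 5 vertices with hub 2. With the hub fixed, the remaining symmetry is that of the rim cycle C_4, giving the dihedral group D_4.

8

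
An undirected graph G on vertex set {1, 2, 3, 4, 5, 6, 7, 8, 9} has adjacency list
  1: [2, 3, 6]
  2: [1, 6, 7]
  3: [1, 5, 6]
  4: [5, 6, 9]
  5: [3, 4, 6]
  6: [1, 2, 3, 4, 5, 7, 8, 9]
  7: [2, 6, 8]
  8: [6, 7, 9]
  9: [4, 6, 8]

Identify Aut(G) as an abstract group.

the dihedral group of order 16

Vertex 6 is the unique vertex of degree 8; the remaining 8 vertices each have degree 3 and induce a cycle, so G is the wheel on 9 vertices with hub 6. Every automorphism fixes the hub and acts on the rim 8-cycle, so Aut(G) ≅ Aut(C_8) = D_8 of order 16.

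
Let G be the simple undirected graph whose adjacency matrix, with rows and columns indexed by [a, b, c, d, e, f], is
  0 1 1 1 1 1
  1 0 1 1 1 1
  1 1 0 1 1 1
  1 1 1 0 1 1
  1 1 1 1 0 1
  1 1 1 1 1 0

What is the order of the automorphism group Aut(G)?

720

Every vertex has degree 5, so G is the complete graph K_6. Every bijection on the vertex set is an automorphism of K_6; hence Aut(K_6) ≅ S_6, order 720.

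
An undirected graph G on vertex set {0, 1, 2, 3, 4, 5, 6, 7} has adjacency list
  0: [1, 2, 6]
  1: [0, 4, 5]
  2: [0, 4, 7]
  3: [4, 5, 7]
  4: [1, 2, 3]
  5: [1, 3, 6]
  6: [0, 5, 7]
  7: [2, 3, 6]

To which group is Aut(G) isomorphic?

the hyperoctahedral group B_3

G is 3-regular and bipartite on 2^3 = 8 vertices with girth 4; it is the hypercube graph Q_3. Aut(Q_3) consists of the signed permutations of the 3 coordinate axes: 3! permutations times 2^3 sign flips, so |Aut| = 2^3·3! = 48.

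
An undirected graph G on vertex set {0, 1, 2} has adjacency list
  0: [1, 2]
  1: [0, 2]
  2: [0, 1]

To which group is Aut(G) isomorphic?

the symmetric group on 3 letters

All 3 vertices are pairwise adjacent: G = K_3. Every bijection on the vertex set is an automorphism of K_3; hence Aut(K_3) ≅ S_3, order 6.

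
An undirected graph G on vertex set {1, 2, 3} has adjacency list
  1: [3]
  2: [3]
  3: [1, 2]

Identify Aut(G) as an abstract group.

The degree sequence is [1, 1, 2]; the two degree-1 vertices 1 and 2 are the ends of a path, so G = P_3. A path has exactly one nontrivial symmetry — reversal — giving Aut(G) of order 2.

C_2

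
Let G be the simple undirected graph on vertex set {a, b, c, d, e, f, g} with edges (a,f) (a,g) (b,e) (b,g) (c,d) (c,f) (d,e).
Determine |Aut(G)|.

G is 2-regular and connected on 7 vertices, i.e. the cycle C_7. C_7 has 7 rotations and 7 reflections, so Aut(C_7) ≅ D_7 of order 14.

14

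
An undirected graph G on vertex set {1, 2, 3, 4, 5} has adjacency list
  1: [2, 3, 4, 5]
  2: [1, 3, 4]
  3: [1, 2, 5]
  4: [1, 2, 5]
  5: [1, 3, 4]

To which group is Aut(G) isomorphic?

the dihedral group of order 8

Vertex 1 is the unique vertex of degree 4; the remaining 4 vertices each have degree 3 and induce a cycle, so G is the wheel on 5 vertices with hub 1. Every automorphism fixes the hub and acts on the rim 4-cycle, so Aut(G) ≅ Aut(C_4) = D_4 of order 8.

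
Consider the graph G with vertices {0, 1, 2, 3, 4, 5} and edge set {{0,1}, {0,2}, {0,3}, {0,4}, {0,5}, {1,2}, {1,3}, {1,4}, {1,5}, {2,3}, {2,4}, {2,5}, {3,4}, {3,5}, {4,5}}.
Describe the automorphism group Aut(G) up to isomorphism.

All 6 vertices are pairwise adjacent: G = K_6. Every bijection on the vertex set is an automorphism of K_6; hence Aut(K_6) ≅ S_6, order 720.

S_6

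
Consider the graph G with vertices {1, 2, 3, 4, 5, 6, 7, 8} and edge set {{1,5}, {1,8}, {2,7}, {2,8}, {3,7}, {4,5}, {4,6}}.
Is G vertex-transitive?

No

Automorphisms preserve degree, but G has vertices of degree 1 and vertices of degree 2; no automorphism maps one to the other, so G is not vertex-transitive.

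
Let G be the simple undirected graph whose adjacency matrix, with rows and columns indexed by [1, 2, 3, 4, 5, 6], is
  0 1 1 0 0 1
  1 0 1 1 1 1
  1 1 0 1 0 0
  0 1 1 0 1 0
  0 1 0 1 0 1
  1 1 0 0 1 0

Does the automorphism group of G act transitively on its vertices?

Vertex 2 is the only vertex of degree 5, so every automorphism fixes it; G is not vertex-transitive.

No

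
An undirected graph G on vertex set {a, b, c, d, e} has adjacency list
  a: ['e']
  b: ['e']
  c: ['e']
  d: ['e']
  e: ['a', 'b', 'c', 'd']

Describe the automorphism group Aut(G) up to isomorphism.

S_4

Vertex e has degree 4 and every other vertex has degree 1, so G is the star K_{1,4} with centre e. Any automorphism fixes the centre and permutes the 4 leaves freely, so Aut(G) ≅ S_4 of order 4! = 24.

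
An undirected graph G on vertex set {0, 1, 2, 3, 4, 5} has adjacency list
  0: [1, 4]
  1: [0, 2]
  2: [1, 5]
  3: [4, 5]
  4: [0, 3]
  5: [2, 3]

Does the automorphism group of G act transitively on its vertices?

Every vertex has degree 2 and the graph is connected, so G is the 6-cycle C_6. The automorphisms of the 6-cycle are exactly the symmetries of a regular 6-gon: the dihedral group D_6, |D_6| = 12. This group acts transitively on the 6 vertices.

Yes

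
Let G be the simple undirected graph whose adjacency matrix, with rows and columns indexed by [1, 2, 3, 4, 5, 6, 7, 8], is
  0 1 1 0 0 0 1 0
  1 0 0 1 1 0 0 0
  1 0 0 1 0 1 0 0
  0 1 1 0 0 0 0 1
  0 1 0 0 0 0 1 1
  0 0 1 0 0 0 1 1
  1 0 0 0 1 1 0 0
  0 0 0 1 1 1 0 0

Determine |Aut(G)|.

48

G is 3-regular and bipartite on 2^3 = 8 vertices with girth 4; it is the hypercube graph Q_3. Aut(Q_3) consists of the signed permutations of the 3 coordinate axes: 3! permutations times 2^3 sign flips, so |Aut| = 2^3·3! = 48.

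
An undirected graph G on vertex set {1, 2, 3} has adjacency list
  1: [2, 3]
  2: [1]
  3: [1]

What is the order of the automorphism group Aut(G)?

The degree sequence is [2, 1, 1]; the two degree-1 vertices 2 and 3 are the ends of a path, so G = P_3. The only nontrivial automorphism of a path is the end-to-end reflection, so Aut(G) ≅ Z_2.

2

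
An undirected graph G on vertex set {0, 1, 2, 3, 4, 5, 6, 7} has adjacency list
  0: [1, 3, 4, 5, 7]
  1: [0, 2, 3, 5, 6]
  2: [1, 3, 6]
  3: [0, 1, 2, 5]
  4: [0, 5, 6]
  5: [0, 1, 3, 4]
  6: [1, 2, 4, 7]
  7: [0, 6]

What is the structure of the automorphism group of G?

The degree sequence is [5, 5, 3, 4, 3, 4, 4, 2]. Checking the degree-preserving permutations of the vertex set shows that none except the identity preserves every edge, so Aut(G) is trivial.

the trivial group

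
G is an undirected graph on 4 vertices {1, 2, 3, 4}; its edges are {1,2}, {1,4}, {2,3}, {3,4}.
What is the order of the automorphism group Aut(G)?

G is 2-regular and bipartite on 2^2 = 4 vertices with girth 4; it is the hypercube graph Q_2. Aut(Q_2) consists of the signed permutations of the 2 coordinate axes: 2! permutations times 2^2 sign flips, so |Aut| = 2^2·2! = 8.

8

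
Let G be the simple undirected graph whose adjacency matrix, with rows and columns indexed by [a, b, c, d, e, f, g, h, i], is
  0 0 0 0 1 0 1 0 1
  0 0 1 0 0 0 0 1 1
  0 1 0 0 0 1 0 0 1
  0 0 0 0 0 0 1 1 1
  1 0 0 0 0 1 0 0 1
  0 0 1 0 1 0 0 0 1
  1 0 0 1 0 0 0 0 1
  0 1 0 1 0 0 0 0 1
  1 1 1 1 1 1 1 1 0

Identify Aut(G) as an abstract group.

Vertex i is the unique vertex of degree 8; the remaining 8 vertices each have degree 3 and induce a cycle, so G is the wheel on 9 vertices with hub i. Every automorphism fixes the hub and acts on the rim 8-cycle, so Aut(G) ≅ Aut(C_8) = D_8 of order 16.

D_8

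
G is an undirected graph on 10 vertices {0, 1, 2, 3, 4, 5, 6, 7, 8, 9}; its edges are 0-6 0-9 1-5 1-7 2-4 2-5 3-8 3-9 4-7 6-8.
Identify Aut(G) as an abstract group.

D_5 ≀ Z_2

G has two connected components, {1, 2, 4, 5, 7} and {0, 3, 6, 8, 9}; each is 2-regular, so G = C_5 ⊔ C_5. Aut of a disjoint union of two copies of C_5 is the wreath product D_5 ≀ Z_2, of order 2·10² = 200.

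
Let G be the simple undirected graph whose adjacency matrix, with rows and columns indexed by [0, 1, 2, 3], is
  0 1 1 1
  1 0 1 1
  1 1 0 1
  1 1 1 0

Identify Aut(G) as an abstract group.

the symmetric group on 4 letters

All 4 vertices are pairwise adjacent: G = K_4. Every bijection on the vertex set is an automorphism of K_4; hence Aut(K_4) ≅ S_4, order 24.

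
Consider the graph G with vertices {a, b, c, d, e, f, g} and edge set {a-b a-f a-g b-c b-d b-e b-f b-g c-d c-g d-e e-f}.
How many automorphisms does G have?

12

Vertex b is the unique vertex of degree 6; the remaining 6 vertices each have degree 3 and induce a cycle, so G is the wheel on 7 vertices with hub b. With the hub fixed, the remaining symmetry is that of the rim cycle C_6, giving the dihedral group D_6.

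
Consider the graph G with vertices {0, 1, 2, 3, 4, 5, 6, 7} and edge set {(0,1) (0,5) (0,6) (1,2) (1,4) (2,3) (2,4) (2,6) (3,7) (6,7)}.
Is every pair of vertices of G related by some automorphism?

No

Vertex 2 is the only vertex of degree 4, so every automorphism fixes it; G is not vertex-transitive.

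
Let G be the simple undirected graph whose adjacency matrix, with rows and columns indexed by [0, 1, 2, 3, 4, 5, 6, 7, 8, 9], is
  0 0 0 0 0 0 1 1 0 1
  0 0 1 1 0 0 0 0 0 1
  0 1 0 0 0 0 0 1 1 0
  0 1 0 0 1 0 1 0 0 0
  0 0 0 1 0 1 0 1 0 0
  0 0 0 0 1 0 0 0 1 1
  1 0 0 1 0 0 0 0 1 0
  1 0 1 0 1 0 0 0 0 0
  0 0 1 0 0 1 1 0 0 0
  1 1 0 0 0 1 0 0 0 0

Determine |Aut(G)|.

120

G is 3-regular on 10 vertices with no triangles and no 4-cycles (girth 5): this is the Petersen graph. It is a classical fact that the Petersen graph has automorphism group S_5 (order 120), arising from its description as the Kneser graph K(5,2).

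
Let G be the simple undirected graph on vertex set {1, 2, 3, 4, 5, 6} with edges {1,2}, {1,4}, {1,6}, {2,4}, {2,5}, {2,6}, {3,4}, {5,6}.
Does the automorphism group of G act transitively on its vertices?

No

Vertex 2 is the only vertex of degree 4, so every automorphism fixes it; G is not vertex-transitive.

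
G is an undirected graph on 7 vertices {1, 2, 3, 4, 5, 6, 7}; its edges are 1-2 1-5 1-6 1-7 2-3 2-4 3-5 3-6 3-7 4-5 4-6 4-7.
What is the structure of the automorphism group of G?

S_4 × S_3

The vertices split by degree into {1, 3, 4} (degree 4) and {2, 5, 6, 7} (degree 3); every edge runs between the two parts, so G is the complete bipartite graph K_{3,4}. Automorphisms preserve the bipartition setwise (since the parts differ in size) and act as S_4 × S_3 within it; |Aut| = 144.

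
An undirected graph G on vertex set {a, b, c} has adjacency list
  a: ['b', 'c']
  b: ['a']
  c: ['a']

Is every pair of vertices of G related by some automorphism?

Vertex a is the only vertex of degree 2, so every automorphism fixes it; G is not vertex-transitive.

No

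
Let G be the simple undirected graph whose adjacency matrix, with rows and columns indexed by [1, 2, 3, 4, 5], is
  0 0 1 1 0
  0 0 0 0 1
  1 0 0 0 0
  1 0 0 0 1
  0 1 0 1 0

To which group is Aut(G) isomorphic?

The degree sequence is [2, 1, 1, 2, 2]; the two degree-1 vertices 2 and 3 are the ends of a path, so G = P_5. The only nontrivial automorphism of a path is the end-to-end reflection, so Aut(G) ≅ Z_2.

the cyclic group of order 2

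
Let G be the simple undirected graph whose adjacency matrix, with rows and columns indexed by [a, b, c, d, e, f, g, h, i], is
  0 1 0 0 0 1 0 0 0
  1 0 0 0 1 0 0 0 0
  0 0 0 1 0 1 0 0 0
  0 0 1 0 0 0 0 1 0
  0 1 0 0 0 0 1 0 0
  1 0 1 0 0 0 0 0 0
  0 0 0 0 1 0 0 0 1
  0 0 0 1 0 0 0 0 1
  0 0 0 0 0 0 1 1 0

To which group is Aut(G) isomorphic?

G is 2-regular and connected on 9 vertices, i.e. the cycle C_9. C_9 has 9 rotations and 9 reflections, so Aut(C_9) ≅ D_9 of order 18.

D_9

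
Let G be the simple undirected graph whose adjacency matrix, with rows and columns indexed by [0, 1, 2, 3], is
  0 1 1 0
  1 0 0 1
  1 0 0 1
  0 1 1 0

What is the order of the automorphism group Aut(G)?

8

Every vertex has degree 2 and the graph is connected, so G is the 4-cycle C_4. The automorphisms of the 4-cycle are exactly the symmetries of a regular 4-gon: the dihedral group D_4, |D_4| = 8.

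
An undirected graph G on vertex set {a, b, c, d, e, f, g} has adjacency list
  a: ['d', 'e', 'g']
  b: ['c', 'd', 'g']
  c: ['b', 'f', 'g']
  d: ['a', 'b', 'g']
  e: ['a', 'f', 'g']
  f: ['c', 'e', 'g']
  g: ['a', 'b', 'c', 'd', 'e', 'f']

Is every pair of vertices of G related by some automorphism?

Vertex g is the only vertex of degree 6, so every automorphism fixes it; G is not vertex-transitive.

No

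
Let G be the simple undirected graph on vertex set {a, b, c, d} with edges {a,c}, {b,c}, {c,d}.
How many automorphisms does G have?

Vertex c has degree 3 and every other vertex has degree 1, so G is the star K_{1,3} with centre c. Any automorphism fixes the centre and permutes the 3 leaves freely, so Aut(G) ≅ S_3 of order 3! = 6.

6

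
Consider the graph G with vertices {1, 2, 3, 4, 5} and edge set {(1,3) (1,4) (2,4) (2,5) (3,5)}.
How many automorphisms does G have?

10

G is 2-regular and connected on 5 vertices, i.e. the cycle C_5. The automorphisms of the 5-cycle are exactly the symmetries of a regular 5-gon: the dihedral group D_5, |D_5| = 10.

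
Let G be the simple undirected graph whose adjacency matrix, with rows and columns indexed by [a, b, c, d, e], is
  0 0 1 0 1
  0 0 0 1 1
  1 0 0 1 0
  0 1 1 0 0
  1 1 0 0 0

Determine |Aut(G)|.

10

Every vertex has degree 2 and the graph is connected, so G is the 5-cycle C_5. The automorphisms of the 5-cycle are exactly the symmetries of a regular 5-gon: the dihedral group D_5, |D_5| = 10.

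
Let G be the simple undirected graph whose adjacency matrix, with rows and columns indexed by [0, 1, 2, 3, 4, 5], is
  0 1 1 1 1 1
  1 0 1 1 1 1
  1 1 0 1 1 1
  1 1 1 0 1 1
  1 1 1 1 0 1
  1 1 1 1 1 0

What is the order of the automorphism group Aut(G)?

Every vertex has degree 5, so G is the complete graph K_6. Every bijection on the vertex set is an automorphism of K_6; hence Aut(K_6) ≅ S_6, order 720.

720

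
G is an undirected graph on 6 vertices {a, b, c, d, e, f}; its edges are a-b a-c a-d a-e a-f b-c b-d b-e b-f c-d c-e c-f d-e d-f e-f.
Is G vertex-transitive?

Every vertex has degree 5, so G is the complete graph K_6. Every bijection on the vertex set is an automorphism of K_6; hence Aut(K_6) ≅ S_6, order 720. This group acts transitively on the 6 vertices.

Yes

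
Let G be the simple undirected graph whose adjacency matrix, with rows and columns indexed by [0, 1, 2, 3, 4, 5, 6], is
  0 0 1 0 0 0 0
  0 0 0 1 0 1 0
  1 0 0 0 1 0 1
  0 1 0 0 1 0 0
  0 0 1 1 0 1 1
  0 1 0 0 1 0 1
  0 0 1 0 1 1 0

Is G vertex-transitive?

Vertex 0 is the only vertex of degree 1, so every automorphism fixes it; G is not vertex-transitive.

No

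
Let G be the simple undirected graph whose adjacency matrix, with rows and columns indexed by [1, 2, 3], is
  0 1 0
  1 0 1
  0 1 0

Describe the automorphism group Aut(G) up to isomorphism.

The degree sequence is [1, 2, 1]; the two degree-1 vertices 1 and 3 are the ends of a path, so G = P_3. The only nontrivial automorphism of a path is the end-to-end reflection, so Aut(G) ≅ Z_2.

C_2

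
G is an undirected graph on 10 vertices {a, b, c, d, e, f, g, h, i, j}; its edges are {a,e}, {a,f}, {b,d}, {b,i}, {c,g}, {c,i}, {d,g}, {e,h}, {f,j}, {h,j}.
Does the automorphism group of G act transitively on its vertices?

Yes

G has two connected components, {b, c, d, g, i} and {a, e, f, h, j}; each is 2-regular, so G = C_5 ⊔ C_5. Aut of a disjoint union of two copies of C_5 is the wreath product D_5 ≀ Z_2, of order 2·10² = 200. Under this action every vertex can be carried to every other, so G is vertex-transitive.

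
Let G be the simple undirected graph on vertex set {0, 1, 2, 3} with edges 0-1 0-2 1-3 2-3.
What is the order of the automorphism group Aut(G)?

G is 2-regular and bipartite on 2^2 = 4 vertices with girth 4; it is the hypercube graph Q_2. Aut(Q_2) consists of the signed permutations of the 2 coordinate axes: 2! permutations times 2^2 sign flips, so |Aut| = 2^2·2! = 8.

8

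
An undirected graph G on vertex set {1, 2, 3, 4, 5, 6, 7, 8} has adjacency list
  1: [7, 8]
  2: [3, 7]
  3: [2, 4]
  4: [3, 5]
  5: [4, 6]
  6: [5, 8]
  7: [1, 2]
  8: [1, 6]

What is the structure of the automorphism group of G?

G is 2-regular and connected on 8 vertices, i.e. the cycle C_8. C_8 has 8 rotations and 8 reflections, so Aut(C_8) ≅ D_8 of order 16.

D_8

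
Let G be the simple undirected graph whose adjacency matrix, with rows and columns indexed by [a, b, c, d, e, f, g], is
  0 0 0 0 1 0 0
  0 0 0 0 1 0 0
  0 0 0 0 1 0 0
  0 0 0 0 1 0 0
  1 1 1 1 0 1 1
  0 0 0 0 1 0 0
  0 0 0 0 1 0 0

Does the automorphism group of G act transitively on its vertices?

Vertex e is the only vertex of degree 6, so every automorphism fixes it; G is not vertex-transitive.

No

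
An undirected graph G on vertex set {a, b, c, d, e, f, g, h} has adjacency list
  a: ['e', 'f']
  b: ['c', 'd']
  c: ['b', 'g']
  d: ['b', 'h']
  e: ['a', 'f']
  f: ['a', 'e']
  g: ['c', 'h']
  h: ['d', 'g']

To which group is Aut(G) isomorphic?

D_3 × D_5

G has two connected components, {b, c, d, g, h} and {a, e, f}; each is 2-regular, so G = C_5 ⊔ C_3. The components are non-isomorphic (different sizes), so Aut(G) = Aut(C_3) × Aut(C_5) = D_3 × D_5 of order 6·10 = 60.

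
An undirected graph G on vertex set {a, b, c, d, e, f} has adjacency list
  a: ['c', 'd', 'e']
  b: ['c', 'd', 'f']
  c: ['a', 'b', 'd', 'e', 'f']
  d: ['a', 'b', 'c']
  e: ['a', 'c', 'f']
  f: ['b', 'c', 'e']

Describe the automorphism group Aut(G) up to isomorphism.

Vertex c is the unique vertex of degree 5; the remaining 5 vertices each have degree 3 and induce a cycle, so G is the wheel on 6 vertices with hub c. Every automorphism fixes the hub and acts on the rim 5-cycle, so Aut(G) ≅ Aut(C_5) = D_5 of order 10.

D_5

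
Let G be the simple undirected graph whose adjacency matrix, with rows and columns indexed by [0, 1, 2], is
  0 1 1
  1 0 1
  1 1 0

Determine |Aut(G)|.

All 3 vertices are pairwise adjacent: G = K_3. Any permutation of the 3 vertices preserves K_3, so Aut(K_3) = S_3 of order 3! = 6.

6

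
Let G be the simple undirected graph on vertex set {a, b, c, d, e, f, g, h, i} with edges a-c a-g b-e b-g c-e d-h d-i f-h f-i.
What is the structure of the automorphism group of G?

D_5 × D_4

G has two connected components, {a, b, c, e, g} and {d, f, h, i}; each is 2-regular, so G = C_5 ⊔ C_4. The components are non-isomorphic (different sizes), so Aut(G) = Aut(C_5) × Aut(C_4) = D_5 × D_4 of order 10·8 = 80.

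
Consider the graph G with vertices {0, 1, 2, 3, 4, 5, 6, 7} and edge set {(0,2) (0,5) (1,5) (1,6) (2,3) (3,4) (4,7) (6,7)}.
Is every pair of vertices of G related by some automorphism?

Every vertex has degree 2 and the graph is connected, so G is the 8-cycle C_8. The automorphisms of the 8-cycle are exactly the symmetries of a regular 8-gon: the dihedral group D_8, |D_8| = 16. This group acts transitively on the 8 vertices.

Yes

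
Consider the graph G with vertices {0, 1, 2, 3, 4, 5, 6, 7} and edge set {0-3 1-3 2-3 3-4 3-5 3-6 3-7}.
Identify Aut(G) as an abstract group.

Vertex 3 has degree 7 and every other vertex has degree 1, so G is the star K_{1,7} with centre 3. The 7 leaves are pairwise interchangeable while the centre is fixed, giving Aut(G) = S_7.

S_7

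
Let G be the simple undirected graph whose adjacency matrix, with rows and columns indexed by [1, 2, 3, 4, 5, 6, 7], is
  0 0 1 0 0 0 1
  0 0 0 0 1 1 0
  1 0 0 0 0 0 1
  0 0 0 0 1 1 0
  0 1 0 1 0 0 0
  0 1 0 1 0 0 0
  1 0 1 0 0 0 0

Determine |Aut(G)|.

G has two connected components, {2, 4, 5, 6} and {1, 3, 7}; each is 2-regular, so G = C_4 ⊔ C_3. The components are non-isomorphic (different sizes), so Aut(G) = Aut(C_4) × Aut(C_3) = D_4 × D_3 of order 8·6 = 48.

48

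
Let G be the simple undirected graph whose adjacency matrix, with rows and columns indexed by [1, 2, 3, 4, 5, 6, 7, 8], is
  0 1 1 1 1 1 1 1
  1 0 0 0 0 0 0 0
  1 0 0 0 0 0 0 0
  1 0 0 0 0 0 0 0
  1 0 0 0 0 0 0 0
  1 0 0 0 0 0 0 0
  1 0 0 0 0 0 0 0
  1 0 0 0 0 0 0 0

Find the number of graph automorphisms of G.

5040

Vertex 1 has degree 7 and every other vertex has degree 1, so G is the star K_{1,7} with centre 1. Any automorphism fixes the centre and permutes the 7 leaves freely, so Aut(G) ≅ S_7 of order 7! = 5040.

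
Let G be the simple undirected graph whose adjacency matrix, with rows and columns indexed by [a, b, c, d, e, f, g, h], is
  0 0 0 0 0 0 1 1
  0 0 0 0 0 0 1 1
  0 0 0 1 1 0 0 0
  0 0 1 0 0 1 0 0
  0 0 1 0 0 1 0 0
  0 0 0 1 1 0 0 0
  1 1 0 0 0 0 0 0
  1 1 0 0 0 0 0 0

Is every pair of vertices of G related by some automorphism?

G has two connected components, {a, b, g, h} and {c, d, e, f}; each is 2-regular, so G = C_4 ⊔ C_4. With two isomorphic components, Aut(G) = Aut(C_4) ≀ S_2 = (D_4 × D_4) ⋊ Z_2: permute each cycle by D_4, then optionally swap the two cycles. Order 2·(2·4)² = 128. Under this action every vertex can be carried to every other, so G is vertex-transitive.

Yes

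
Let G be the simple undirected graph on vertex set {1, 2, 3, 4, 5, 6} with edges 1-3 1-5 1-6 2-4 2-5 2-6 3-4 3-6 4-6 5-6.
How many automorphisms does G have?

Vertex 6 is the unique vertex of degree 5; the remaining 5 vertices each have degree 3 and induce a cycle, so G is the wheel on 6 vertices with hub 6. Every automorphism fixes the hub and acts on the rim 5-cycle, so Aut(G) ≅ Aut(C_5) = D_5 of order 10.

10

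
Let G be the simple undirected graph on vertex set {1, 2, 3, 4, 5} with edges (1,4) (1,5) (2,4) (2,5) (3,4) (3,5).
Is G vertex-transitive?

No

Automorphisms preserve degree, but G has vertices of degree 2 and vertices of degree 3; no automorphism maps one to the other, so G is not vertex-transitive.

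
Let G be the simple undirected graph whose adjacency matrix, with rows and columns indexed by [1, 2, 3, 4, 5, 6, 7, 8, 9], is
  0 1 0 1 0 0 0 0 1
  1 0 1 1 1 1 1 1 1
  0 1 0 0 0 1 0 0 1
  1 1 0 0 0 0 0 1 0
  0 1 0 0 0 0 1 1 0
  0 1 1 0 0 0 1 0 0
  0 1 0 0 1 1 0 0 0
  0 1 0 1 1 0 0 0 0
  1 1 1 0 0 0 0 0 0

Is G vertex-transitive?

No

Vertex 2 is the only vertex of degree 8, so every automorphism fixes it; G is not vertex-transitive.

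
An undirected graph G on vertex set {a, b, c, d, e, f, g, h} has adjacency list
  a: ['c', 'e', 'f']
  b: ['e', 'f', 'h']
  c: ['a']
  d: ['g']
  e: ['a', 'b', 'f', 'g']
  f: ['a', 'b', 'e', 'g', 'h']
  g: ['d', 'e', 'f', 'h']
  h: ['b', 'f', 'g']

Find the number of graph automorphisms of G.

The degree sequence is [3, 3, 1, 1, 4, 5, 4, 3]. Checking the degree-preserving permutations of the vertex set shows that none except the identity preserves every edge, so Aut(G) is trivial.

1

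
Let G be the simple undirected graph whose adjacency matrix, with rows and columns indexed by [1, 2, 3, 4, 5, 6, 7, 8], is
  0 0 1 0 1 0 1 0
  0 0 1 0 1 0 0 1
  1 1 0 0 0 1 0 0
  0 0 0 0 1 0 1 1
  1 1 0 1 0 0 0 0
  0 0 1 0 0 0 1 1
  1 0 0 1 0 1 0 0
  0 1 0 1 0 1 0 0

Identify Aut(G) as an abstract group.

G is 3-regular and bipartite on 2^3 = 8 vertices with girth 4; it is the hypercube graph Q_3. The symmetry group of the 3-cube is the hyperoctahedral group B_3 = Z_2 ≀ S_3, of order 2^3·3! = 48.

Z_2^3 ⋊ S_3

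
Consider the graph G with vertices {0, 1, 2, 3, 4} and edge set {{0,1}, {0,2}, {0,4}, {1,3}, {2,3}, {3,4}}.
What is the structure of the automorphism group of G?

The vertices split by degree into {0, 3} (degree 3) and {1, 2, 4} (degree 2); every edge runs between the two parts, so G is the complete bipartite graph K_{2,3}. Automorphisms preserve the bipartition setwise (since the parts differ in size) and act as S_2 × S_3 within it; |Aut| = 12.

S_2 × S_3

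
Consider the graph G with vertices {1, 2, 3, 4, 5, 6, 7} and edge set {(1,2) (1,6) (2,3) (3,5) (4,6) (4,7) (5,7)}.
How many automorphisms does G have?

14

Every vertex has degree 2 and the graph is connected, so G is the 7-cycle C_7. C_7 has 7 rotations and 7 reflections, so Aut(C_7) ≅ D_7 of order 14.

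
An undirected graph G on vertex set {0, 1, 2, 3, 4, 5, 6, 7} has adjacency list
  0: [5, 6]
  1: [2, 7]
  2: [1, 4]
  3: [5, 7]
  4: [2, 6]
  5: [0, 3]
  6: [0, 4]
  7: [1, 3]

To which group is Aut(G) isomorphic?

the dihedral group of order 16

G is 2-regular and connected on 8 vertices, i.e. the cycle C_8. The automorphisms of the 8-cycle are exactly the symmetries of a regular 8-gon: the dihedral group D_8, |D_8| = 16.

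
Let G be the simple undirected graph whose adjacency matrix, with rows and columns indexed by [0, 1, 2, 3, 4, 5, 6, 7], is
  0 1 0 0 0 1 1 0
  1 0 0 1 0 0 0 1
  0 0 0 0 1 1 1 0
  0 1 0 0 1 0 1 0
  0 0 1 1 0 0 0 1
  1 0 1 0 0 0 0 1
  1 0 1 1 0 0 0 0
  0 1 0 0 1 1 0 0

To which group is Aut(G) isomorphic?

Z_2^3 ⋊ S_3

G is 3-regular and bipartite on 2^3 = 8 vertices with girth 4; it is the hypercube graph Q_3. Aut(Q_3) consists of the signed permutations of the 3 coordinate axes: 3! permutations times 2^3 sign flips, so |Aut| = 2^3·3! = 48.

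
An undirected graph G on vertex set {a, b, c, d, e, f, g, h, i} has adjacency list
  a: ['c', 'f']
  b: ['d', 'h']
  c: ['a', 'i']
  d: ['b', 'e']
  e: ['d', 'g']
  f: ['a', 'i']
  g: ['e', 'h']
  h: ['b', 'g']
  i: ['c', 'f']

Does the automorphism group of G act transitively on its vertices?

G has two connected components, {b, d, e, g, h} and {a, c, f, i}; each is 2-regular, so G = C_5 ⊔ C_4. The orbit of a under Aut(G) is {a, c, f, i}, which does not contain b, so G is not vertex-transitive.

No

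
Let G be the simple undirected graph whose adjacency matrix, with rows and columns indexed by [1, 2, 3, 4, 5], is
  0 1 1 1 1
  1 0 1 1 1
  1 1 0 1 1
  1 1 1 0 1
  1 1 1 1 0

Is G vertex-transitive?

All 5 vertices are pairwise adjacent: G = K_5. Every bijection on the vertex set is an automorphism of K_5; hence Aut(K_5) ≅ S_5, order 120. Under this action every vertex can be carried to every other, so G is vertex-transitive.

Yes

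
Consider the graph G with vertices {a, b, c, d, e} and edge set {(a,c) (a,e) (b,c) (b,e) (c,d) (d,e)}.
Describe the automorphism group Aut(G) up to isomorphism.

The vertices split by degree into {c, e} (degree 3) and {a, b, d} (degree 2); every edge runs between the two parts, so G is the complete bipartite graph K_{2,3}. The parts have unequal sizes, so no automorphism swaps them; each part is permuted independently, giving S_3 × S_2 of order 3!·2! = 12.

S_3 × S_2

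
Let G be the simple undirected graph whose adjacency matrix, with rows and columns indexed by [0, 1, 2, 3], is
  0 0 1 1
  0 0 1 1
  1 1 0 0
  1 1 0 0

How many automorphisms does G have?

8

Every vertex has degree 2 and the graph is connected, so G is the 4-cycle C_4. C_4 has 4 rotations and 4 reflections, so Aut(C_4) ≅ D_4 of order 8.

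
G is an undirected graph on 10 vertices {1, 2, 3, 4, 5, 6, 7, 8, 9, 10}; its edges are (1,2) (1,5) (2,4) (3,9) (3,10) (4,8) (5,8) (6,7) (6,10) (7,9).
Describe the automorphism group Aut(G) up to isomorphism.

G has two connected components, {1, 2, 4, 5, 8} and {3, 6, 7, 9, 10}; each is 2-regular, so G = C_5 ⊔ C_5. Aut of a disjoint union of two copies of C_5 is the wreath product D_5 ≀ Z_2, of order 2·10² = 200.

(D_5 × D_5) ⋊ Z_2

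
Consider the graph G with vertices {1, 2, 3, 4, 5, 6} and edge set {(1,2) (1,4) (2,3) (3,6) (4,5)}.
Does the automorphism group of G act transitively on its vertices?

No

Automorphisms preserve degree, but G has vertices of degree 1 and vertices of degree 2; no automorphism maps one to the other, so G is not vertex-transitive.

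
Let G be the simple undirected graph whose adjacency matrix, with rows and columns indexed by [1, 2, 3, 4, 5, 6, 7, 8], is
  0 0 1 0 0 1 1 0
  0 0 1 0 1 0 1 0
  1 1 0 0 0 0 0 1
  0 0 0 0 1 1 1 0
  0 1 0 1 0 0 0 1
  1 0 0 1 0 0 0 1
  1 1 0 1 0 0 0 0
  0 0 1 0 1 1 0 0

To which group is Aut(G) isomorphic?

the hyperoctahedral group B_3

G is 3-regular and bipartite on 2^3 = 8 vertices with girth 4; it is the hypercube graph Q_3. Aut(Q_3) consists of the signed permutations of the 3 coordinate axes: 3! permutations times 2^3 sign flips, so |Aut| = 2^3·3! = 48.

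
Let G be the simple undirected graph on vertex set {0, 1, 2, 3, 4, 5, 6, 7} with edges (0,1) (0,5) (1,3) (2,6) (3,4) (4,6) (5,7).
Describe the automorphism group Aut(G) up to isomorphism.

The degree sequence is [2, 2, 1, 2, 2, 2, 2, 1]; the two degree-1 vertices 2 and 7 are the ends of a path, so G = P_8. The only nontrivial automorphism of a path is the end-to-end reflection, so Aut(G) ≅ Z_2.

C_2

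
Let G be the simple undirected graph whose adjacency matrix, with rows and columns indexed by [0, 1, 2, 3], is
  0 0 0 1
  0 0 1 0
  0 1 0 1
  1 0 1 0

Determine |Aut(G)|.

2

The degree sequence is [1, 1, 2, 2]; the two degree-1 vertices 0 and 1 are the ends of a path, so G = P_4. A path has exactly one nontrivial symmetry — reversal — giving Aut(G) of order 2.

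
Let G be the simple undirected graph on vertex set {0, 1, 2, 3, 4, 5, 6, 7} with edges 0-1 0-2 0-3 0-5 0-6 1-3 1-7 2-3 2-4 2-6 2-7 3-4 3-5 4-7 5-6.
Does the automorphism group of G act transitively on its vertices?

No

Automorphisms preserve degree, but G has vertices of degree 3 and vertices of degree 5; no automorphism maps one to the other, so G is not vertex-transitive.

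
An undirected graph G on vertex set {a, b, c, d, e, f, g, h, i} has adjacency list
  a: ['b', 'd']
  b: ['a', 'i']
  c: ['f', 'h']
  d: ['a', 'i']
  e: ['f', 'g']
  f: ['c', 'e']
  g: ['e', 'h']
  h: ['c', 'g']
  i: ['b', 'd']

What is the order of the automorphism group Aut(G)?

G has two connected components, {c, e, f, g, h} and {a, b, d, i}; each is 2-regular, so G = C_5 ⊔ C_4. The components are non-isomorphic (different sizes), so Aut(G) = Aut(C_5) × Aut(C_4) = D_5 × D_4 of order 10·8 = 80.

80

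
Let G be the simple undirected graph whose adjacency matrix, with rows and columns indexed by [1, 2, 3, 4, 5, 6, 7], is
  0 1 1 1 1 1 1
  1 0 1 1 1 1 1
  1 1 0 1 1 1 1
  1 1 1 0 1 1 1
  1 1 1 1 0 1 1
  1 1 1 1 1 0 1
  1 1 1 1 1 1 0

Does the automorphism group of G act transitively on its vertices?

Every vertex has degree 6, so G is the complete graph K_7. Every bijection on the vertex set is an automorphism of K_7; hence Aut(K_7) ≅ S_7, order 5040. Under this action every vertex can be carried to every other, so G is vertex-transitive.

Yes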